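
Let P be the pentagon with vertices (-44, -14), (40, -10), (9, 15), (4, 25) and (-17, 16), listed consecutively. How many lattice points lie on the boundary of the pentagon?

The number of boundary lattice points is Σ gcd(|Δx|,|Δy|) = gcd(84,4) + gcd(31,25) + gcd(5,10) + gcd(21,9) + gcd(27,30) = 4+1+5+3+3 = 16.

16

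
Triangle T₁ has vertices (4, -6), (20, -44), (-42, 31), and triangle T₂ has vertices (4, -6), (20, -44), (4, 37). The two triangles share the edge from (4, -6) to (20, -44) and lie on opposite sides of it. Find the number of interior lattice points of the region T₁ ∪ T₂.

900

The union is the simple quadrilateral with vertices (4, -6), (-42, 31), (20, -44), (4, 37) in order.
The shoelace formula gives twice the area as |[4·31 − (-42)·(-6)] + [(-42)·(-44) − 20·31] + [20·37 − 4·(-44)] + [4·(-6) − 4·37]| = 1844, so the area is 922.
Summing gcd(|Δx|,|Δy|) over the edges gives the boundary count: gcd(46,37) + gcd(62,75) + gcd(16,81) + gcd(0,43) = 1+1+1+43 = 46.
By Pick's theorem I = A − B/2 + 1 = 922 − 46/2 + 1 = 900.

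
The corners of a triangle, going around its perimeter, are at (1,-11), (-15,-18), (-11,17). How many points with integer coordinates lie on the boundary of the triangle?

6

The number of boundary lattice points is Σ gcd(|Δx|,|Δy|) = gcd(16,7) + gcd(4,35) + gcd(12,28) = 1+1+4 = 6.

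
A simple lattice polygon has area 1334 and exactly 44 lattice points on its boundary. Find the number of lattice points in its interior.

From Pick's theorem, I = A − B/2 + 1 = 1334 − 44/2 + 1 = 1313.

1313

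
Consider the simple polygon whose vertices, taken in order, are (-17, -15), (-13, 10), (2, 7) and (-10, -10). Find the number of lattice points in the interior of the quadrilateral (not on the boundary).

Using the shoelace formula, 2A = |[(-17)·10 − (-13)·(-15)] + [(-13)·7 − 2·10] + [2·(-10) − (-10)·7] + [(-10)·(-15) − (-17)·(-10)]| = 446, so the area is 223.
The number of boundary lattice points is Σ gcd(|Δx|,|Δy|) = gcd(4,25) + gcd(15,3) + gcd(12,17) + gcd(7,5) = 1+3+1+1 = 6.
By Pick's theorem A = I + B/2 − 1, so I = 223 − 6/2 + 1 = 221.

221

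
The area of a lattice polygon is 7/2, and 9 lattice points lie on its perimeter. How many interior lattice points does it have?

Pick's theorem A = I + B/2 − 1 rearranges to I = A − B/2 + 1 = 7/2 − 9/2 + 1 = 0.

0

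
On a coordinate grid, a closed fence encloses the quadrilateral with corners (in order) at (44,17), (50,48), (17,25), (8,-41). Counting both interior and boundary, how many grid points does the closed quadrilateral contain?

By the shoelace formula, twice the signed area is |[44·48 − 50·17] + [50·25 − 17·48] + [17·(-41) − 8·25] + [8·17 − 44·(-41)]| = 2739, so the area is 1369.5.
Along each edge there are gcd(|Δx|,|Δy|)+1 lattice points, so counting each shared vertex once the boundary has gcd(6,31) + gcd(33,23) + gcd(9,66) + gcd(36,58) = 1+1+3+2 = 7.
Pick's theorem gives I = A − B/2 + 1 = 1369.5 − 7/2 + 1 = 1367, so the closed region contains I + B = 1367 + 7 = 1374 lattice points.

1374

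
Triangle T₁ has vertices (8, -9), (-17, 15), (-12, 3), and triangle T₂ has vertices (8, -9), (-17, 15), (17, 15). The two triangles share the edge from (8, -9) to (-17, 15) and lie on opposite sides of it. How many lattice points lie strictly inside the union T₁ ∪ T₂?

478

The union is the simple quadrilateral with vertices (8, -9), (-12, 3), (-17, 15), (17, 15) in order.
Using the shoelace formula, 2A = |[8·3 − (-12)·(-9)] + [(-12)·15 − (-17)·3] + [(-17)·15 − 17·15] + [17·(-9) − 8·15]| = 996, so the area is 498.
Along each edge there are gcd(|Δx|,|Δy|)+1 lattice points, so counting each shared vertex once the boundary has gcd(20,12) + gcd(5,12) + gcd(34,0) + gcd(9,24) = 4+1+34+3 = 42.
By Pick's theorem I = A − B/2 + 1 = 498 − 42/2 + 1 = 478.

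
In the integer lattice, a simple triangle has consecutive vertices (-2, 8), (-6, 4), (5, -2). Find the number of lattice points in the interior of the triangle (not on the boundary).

32

Using the shoelace formula, 2A = |((-2)·4 − (-6)·8) + ((-6)·(-2) − 5·4) + (5·8 − (-2)·(-2))| = 68, so the area is 34.
The number of boundary lattice points is Σ gcd(|Δx|,|Δy|) = gcd(4,4) + gcd(11,6) + gcd(7,10) = 4+1+1 = 6.
By Pick's theorem A = I + B/2 − 1, so I = 34 − 6/2 + 1 = 32.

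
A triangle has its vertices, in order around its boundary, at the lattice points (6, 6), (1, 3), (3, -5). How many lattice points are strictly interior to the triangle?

Using the shoelace formula, 2A = |[6·3 − 1·6] + [1·(-5) − 3·3] + [3·6 − 6·(-5)]| = 46, so the area is 23.
Summing gcd(|Δx|,|Δy|) over the edges gives the boundary count: gcd(5,3) + gcd(2,8) + gcd(3,11) = 1+2+1 = 4.
Pick's theorem gives I = A − B/2 + 1 = 23 − 4/2 + 1 = 22.

22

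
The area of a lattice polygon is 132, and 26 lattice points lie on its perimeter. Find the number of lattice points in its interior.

Pick's theorem A = I + B/2 − 1 rearranges to I = A − B/2 + 1 = 132 − 26/2 + 1 = 120.

120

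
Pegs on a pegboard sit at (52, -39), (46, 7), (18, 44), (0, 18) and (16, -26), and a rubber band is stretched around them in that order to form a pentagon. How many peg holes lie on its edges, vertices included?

10

Summing gcd(|Δx|,|Δy|) over the edges gives the boundary count: gcd(6,46) + gcd(28,37) + gcd(18,26) + gcd(16,44) + gcd(36,13) = 2+1+2+4+1 = 10.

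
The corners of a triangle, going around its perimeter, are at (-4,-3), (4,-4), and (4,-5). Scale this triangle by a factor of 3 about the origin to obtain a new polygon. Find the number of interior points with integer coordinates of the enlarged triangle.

31

The shoelace formula gives twice the area as |[(-4)·(-4) − 4·(-3)] + [4·(-5) − 4·(-4)] + [4·(-3) − (-4)·(-5)]| = 8, so the area is 4.
Summing gcd(|Δx|,|Δy|) over the edges gives the boundary count: gcd(8,1) + gcd(0,1) + gcd(8,2) = 1+1+2 = 4.
Scaling by 3 multiplies the area by 3² = 9 (so the new area is 36) and multiplies the boundary lattice-point count by 3, giving 12.
By Pick's theorem, the interior count of the dilated polygon is 36 − 12/2 + 1 = 31.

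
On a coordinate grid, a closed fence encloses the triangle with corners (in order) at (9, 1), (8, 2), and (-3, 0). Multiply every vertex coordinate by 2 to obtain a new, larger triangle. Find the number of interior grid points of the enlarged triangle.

The shoelace formula gives twice the area as |[9·2 − 8·1] + [8·0 − (-3)·2] + [(-3)·1 − 9·0]| = 13, so the area is 13/2.
Along each edge there are gcd(|Δx|,|Δy|)+1 lattice points, so counting each shared vertex once the boundary has gcd(1,1) + gcd(11,2) + gcd(12,1) = 1+1+1 = 3.
Scaling by 2 multiplies the area by 2² = 4 (so the new area is 26) and multiplies the boundary lattice-point count by 2, giving 6.
By Pick's theorem, the interior count of the dilated polygon is 26 − 6/2 + 1 = 24.

24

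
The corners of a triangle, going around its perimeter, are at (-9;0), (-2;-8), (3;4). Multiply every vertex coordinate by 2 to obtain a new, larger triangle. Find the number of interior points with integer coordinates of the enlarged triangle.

Using the shoelace formula, 2A = |[(-9)·(-8) − (-2)·0] + [(-2)·4 − 3·(-8)] + [3·0 − (-9)·4]| = 124, so the area is 62.
Summing gcd(|Δx|,|Δy|) over the edges gives the boundary count: gcd(7,8) + gcd(5,12) + gcd(12,4) = 1+1+4 = 6.
Scaling by 2 multiplies the area by 2² = 4 (so the new area is 248) and multiplies the boundary lattice-point count by 2, giving 12.
By Pick's theorem, the interior count of the dilated polygon is 248 − 12/2 + 1 = 243.

243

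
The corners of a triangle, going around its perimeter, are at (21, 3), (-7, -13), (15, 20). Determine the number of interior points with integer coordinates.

279

Using the shoelace formula, 2A = |[21·(-13) − (-7)·3] + [(-7)·20 − 15·(-13)] + [15·3 − 21·20]| = 572, so the area is 286.
Summing gcd(|Δx|,|Δy|) over the edges gives the boundary count: gcd(28,16) + gcd(22,33) + gcd(6,17) = 4+11+1 = 16.
Pick's theorem gives I = A − B/2 + 1 = 286 − 16/2 + 1 = 279.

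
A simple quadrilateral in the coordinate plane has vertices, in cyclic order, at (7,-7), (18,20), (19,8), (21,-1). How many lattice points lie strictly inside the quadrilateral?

The shoelace formula gives twice the area as |(7·20 − 18·(-7)) + (18·8 − 19·20) + (19·(-1) − 21·8) + (21·(-7) − 7·(-1))| = 297, so the area is 297/2.
Along each edge there are gcd(|Δx|,|Δy|)+1 lattice points, so counting each shared vertex once the boundary has gcd(11,27) + gcd(1,12) + gcd(2,9) + gcd(14,6) = 1+1+1+2 = 5.
Pick's theorem gives I = A − B/2 + 1 = 297/2 − 5/2 + 1 = 147.

147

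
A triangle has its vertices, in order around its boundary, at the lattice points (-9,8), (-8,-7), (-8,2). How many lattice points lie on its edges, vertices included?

11

Along each edge there are gcd(|Δx|,|Δy|)+1 lattice points, so counting each shared vertex once the boundary has gcd(1,15) + gcd(0,9) + gcd(1,6) = 1+9+1 = 11.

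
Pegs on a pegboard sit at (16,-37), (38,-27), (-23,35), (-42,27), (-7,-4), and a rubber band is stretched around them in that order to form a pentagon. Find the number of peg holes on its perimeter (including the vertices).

Summing gcd(|Δx|,|Δy|) over the edges gives the boundary count: gcd(22,10) + gcd(61,62) + gcd(19,8) + gcd(35,31) + gcd(23,33) = 2+1+1+1+1 = 6.

6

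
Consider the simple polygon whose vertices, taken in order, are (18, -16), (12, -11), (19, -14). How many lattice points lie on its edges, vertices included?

3

The number of boundary lattice points is Σ gcd(|Δx|,|Δy|) = gcd(6,5) + gcd(7,3) + gcd(1,2) = 1+1+1 = 3.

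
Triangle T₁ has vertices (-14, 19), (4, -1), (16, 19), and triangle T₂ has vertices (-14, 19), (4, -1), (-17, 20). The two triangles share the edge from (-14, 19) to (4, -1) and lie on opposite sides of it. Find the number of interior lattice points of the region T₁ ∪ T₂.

294

The union is the simple quadrilateral with vertices (-14, 19), (16, 19), (4, -1), (-17, 20) in order.
Using the shoelace formula, 2A = |((-14)·19 − 16·19) + (16·(-1) − 4·19) + (4·20 − (-17)·(-1)) + ((-17)·19 − (-14)·20)| = 642, so the area is 321.
Summing gcd(|Δx|,|Δy|) over the edges gives the boundary count: gcd(30,0) + gcd(12,20) + gcd(21,21) + gcd(3,1) = 30+4+21+1 = 56.
By Pick's theorem I = A − B/2 + 1 = 321 − 56/2 + 1 = 294.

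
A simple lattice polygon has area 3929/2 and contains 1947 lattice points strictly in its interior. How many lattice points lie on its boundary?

37

Pick's theorem gives A = I + B/2 − 1, so B = 2(A − I + 1) = 2(3929/2 − 1947 + 1) = 37.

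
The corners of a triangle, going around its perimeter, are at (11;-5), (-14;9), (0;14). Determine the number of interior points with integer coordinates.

Using the shoelace formula, 2A = |(11·9 − (-14)·(-5)) + ((-14)·14 − 0·9) + (0·(-5) − 11·14)| = 321, so the area is 321/2.
Summing gcd(|Δx|,|Δy|) over the edges gives the boundary count: gcd(25,14) + gcd(14,5) + gcd(11,19) = 1+1+1 = 3.
Pick's theorem gives I = A − B/2 + 1 = 321/2 − 3/2 + 1 = 160.

160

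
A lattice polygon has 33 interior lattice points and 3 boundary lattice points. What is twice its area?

67

Pick's theorem states A = I + B/2 − 1, so A = 33 + 3/2 − 1 = 67/2.
Hence 2A = 67.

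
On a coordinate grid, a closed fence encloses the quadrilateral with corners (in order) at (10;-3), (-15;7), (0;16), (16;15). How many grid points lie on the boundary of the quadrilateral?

15

The number of boundary lattice points is Σ gcd(|Δx|,|Δy|) = gcd(25,10) + gcd(15,9) + gcd(16,1) + gcd(6,18) = 5+3+1+6 = 15.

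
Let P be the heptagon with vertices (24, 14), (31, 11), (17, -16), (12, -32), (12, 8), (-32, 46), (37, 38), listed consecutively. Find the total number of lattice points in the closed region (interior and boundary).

1639

Using the shoelace formula, 2A = |(24·11 − 31·14) + (31·(-16) − 17·11) + (17·(-32) − 12·(-16)) + (12·8 − 12·(-32)) + (12·46 − (-32)·8) + ((-32)·38 − 37·46) + (37·14 − 24·38)| = 3229, so the area is 1614.5.
The number of boundary lattice points is Σ gcd(|Δx|,|Δy|) = gcd(7,3) + gcd(14,27) + gcd(5,16) + gcd(0,40) + gcd(44,38) + gcd(69,8) + gcd(13,24) = 1+1+1+40+2+1+1 = 47.
Pick's theorem gives I = A − B/2 + 1 = 1614.5 − 47/2 + 1 = 1592, so the closed region contains I + B = 1592 + 47 = 1639 lattice points.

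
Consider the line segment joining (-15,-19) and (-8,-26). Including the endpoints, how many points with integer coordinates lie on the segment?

The number of lattice points on a segment between lattice points is gcd(|Δx|,|Δy|) + 1 = gcd(7,7) + 1 = 7 + 1 = 8.

8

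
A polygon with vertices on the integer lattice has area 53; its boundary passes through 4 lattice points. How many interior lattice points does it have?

52

From Pick's theorem, I = A − B/2 + 1 = 53 − 4/2 + 1 = 52.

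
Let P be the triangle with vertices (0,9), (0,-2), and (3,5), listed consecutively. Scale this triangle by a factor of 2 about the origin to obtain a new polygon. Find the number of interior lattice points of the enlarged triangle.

Using the shoelace formula, 2A = |[0·(-2) − 0·9] + [0·5 − 3·(-2)] + [3·9 − 0·5]| = 33, so the area is 16.5.
The number of boundary lattice points is Σ gcd(|Δx|,|Δy|) = gcd(0,11) + gcd(3,7) + gcd(3,4) = 11+1+1 = 13.
Scaling by 2 multiplies the area by 2² = 4 (so the new area is 66) and multiplies the boundary lattice-point count by 2, giving 26.
By Pick's theorem, the interior count of the dilated polygon is 66 − 26/2 + 1 = 54.

54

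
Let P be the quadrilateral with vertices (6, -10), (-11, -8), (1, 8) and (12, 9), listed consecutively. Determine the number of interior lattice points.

The shoelace formula gives twice the area as |(6·(-8) − (-11)·(-10)) + ((-11)·8 − 1·(-8)) + (1·9 − 12·8) + (12·(-10) − 6·9)| = 499, so the area is 499/2.
The number of boundary lattice points is Σ gcd(|Δx|,|Δy|) = gcd(17,2) + gcd(12,16) + gcd(11,1) + gcd(6,19) = 1+4+1+1 = 7.
Pick's theorem gives I = A − B/2 + 1 = 499/2 − 7/2 + 1 = 247.

247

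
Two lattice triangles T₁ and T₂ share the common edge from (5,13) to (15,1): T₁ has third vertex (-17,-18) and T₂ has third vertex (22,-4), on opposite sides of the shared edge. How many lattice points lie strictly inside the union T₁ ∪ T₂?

295

The union is the simple quadrilateral with vertices (5,13), (-17,-18), (15,1), (22,-4) in order.
The shoelace formula gives twice the area as |[5·(-18) − (-17)·13] + [(-17)·1 − 15·(-18)] + [15·(-4) − 22·1] + [22·13 − 5·(-4)]| = 608, so the area is 304.
Summing gcd(|Δx|,|Δy|) over the edges gives the boundary count: gcd(22,31) + gcd(32,19) + gcd(7,5) + gcd(17,17) = 1+1+1+17 = 20.
By Pick's theorem I = A − B/2 + 1 = 304 − 20/2 + 1 = 295.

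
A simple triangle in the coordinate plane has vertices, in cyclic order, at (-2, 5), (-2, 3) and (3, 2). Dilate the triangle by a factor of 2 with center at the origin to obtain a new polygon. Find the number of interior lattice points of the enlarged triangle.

17

Using the shoelace formula, 2A = |[(-2)·3 − (-2)·5] + [(-2)·2 − 3·3] + [3·5 − (-2)·2]| = 10, so the area is 5.
The number of boundary lattice points is Σ gcd(|Δx|,|Δy|) = gcd(0,2) + gcd(5,1) + gcd(5,3) = 2+1+1 = 4.
Scaling by 2 multiplies the area by 2² = 4 (so the new area is 20) and multiplies the boundary lattice-point count by 2, giving 8.
By Pick's theorem, the interior count of the dilated polygon is 20 − 8/2 + 1 = 17.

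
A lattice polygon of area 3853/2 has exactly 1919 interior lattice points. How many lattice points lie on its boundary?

Pick's theorem gives A = I + B/2 − 1, so B = 2(A − I + 1) = 2(3853/2 − 1919 + 1) = 17.

17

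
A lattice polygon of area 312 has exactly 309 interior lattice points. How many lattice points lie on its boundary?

8

Pick's theorem gives A = I + B/2 − 1, so B = 2(A − I + 1) = 2(312 − 309 + 1) = 8.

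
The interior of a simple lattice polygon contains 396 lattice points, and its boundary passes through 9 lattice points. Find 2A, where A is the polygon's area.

Pick's theorem states A = I + B/2 − 1, so A = 396 + 9/2 − 1 = 799/2.
Hence 2A = 799.

799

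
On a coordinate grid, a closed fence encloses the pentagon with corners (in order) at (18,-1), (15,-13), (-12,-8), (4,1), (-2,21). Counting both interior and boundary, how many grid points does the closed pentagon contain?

Using the shoelace formula, 2A = |(18·(-13) − 15·(-1)) + (15·(-8) − (-12)·(-13)) + ((-12)·1 − 4·(-8)) + (4·21 − (-2)·1) + ((-2)·(-1) − 18·21)| = 765, so the area is 765/2.
The number of boundary lattice points is Σ gcd(|Δx|,|Δy|) = gcd(3,12) + gcd(27,5) + gcd(16,9) + gcd(6,20) + gcd(20,22) = 3+1+1+2+2 = 9.
Pick's theorem gives I = A − B/2 + 1 = 765/2 − 9/2 + 1 = 379, so the closed region contains I + B = 379 + 9 = 388 lattice points.

388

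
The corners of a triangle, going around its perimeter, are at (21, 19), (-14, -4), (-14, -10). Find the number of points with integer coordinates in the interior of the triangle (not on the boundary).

102

Using the shoelace formula, 2A = |[21·(-4) − (-14)·19] + [(-14)·(-10) − (-14)·(-4)] + [(-14)·19 − 21·(-10)]| = 210, so the area is 105.
The number of boundary lattice points is Σ gcd(|Δx|,|Δy|) = gcd(35,23) + gcd(0,6) + gcd(35,29) = 1+6+1 = 8.
By Pick's theorem A = I + B/2 − 1, so I = 105 − 8/2 + 1 = 102.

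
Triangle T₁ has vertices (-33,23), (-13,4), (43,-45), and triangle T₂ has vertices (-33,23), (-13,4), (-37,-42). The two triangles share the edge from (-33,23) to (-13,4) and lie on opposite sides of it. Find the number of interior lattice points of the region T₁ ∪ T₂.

The union is the simple quadrilateral with vertices (-33,23), (43,-45), (-13,4), (-37,-42) in order.
The shoelace formula gives twice the area as |((-33)·(-45) − 43·23) + (43·4 − (-13)·(-45)) + ((-13)·(-42) − (-37)·4) + ((-37)·23 − (-33)·(-42))| = 1460, so the area is 730.
The number of boundary lattice points is Σ gcd(|Δx|,|Δy|) = gcd(76,68) + gcd(56,49) + gcd(24,46) + gcd(4,65) = 4+7+2+1 = 14.
By Pick's theorem I = A − B/2 + 1 = 730 − 14/2 + 1 = 724.

724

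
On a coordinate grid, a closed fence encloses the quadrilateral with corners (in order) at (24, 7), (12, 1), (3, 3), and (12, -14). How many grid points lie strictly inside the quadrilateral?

153

By the shoelace formula, twice the signed area is |[24·1 − 12·7] + [12·3 − 3·1] + [3·(-14) − 12·3] + [12·7 − 24·(-14)]| = 315, so the area is 157.5.
The number of boundary lattice points is Σ gcd(|Δx|,|Δy|) = gcd(12,6) + gcd(9,2) + gcd(9,17) + gcd(12,21) = 6+1+1+3 = 11.
Pick's theorem gives I = A − B/2 + 1 = 157.5 − 11/2 + 1 = 153.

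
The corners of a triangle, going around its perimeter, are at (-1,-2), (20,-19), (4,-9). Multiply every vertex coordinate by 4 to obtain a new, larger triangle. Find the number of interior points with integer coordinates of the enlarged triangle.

489

The shoelace formula gives twice the area as |[(-1)·(-19) − 20·(-2)] + [20·(-9) − 4·(-19)] + [4·(-2) − (-1)·(-9)]| = 62, so the area is 31.
Along each edge there are gcd(|Δx|,|Δy|)+1 lattice points, so counting each shared vertex once the boundary has gcd(21,17) + gcd(16,10) + gcd(5,7) = 1+2+1 = 4.
Scaling by 4 multiplies the area by 4² = 16 (so the new area is 496) and multiplies the boundary lattice-point count by 4, giving 16.
By Pick's theorem, the interior count of the dilated polygon is 496 − 16/2 + 1 = 489.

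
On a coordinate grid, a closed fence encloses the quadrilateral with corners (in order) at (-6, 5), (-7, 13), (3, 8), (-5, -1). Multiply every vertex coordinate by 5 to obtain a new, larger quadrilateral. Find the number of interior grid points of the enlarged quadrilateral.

The shoelace formula gives twice the area as |[(-6)·13 − (-7)·5] + [(-7)·8 − 3·13] + [3·(-1) − (-5)·8] + [(-5)·5 − (-6)·(-1)]| = 132, so the area is 66.
Along each edge there are gcd(|Δx|,|Δy|)+1 lattice points, so counting each shared vertex once the boundary has gcd(1,8) + gcd(10,5) + gcd(8,9) + gcd(1,6) = 1+5+1+1 = 8.
Scaling by 5 multiplies the area by 5² = 25 (so the new area is 1650) and multiplies the boundary lattice-point count by 5, giving 40.
By Pick's theorem, the interior count of the dilated polygon is 1650 − 40/2 + 1 = 1631.

1631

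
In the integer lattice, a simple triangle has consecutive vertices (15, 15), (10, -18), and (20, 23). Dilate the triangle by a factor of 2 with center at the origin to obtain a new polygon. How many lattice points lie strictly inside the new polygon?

The shoelace formula gives twice the area as |(15·(-18) − 10·15) + (10·23 − 20·(-18)) + (20·15 − 15·23)| = 125, so the area is 62.5.
The number of boundary lattice points is Σ gcd(|Δx|,|Δy|) = gcd(5,33) + gcd(10,41) + gcd(5,8) = 1+1+1 = 3.
Scaling by 2 multiplies the area by 2² = 4 (so the new area is 250) and multiplies the boundary lattice-point count by 2, giving 6.
By Pick's theorem, the interior count of the dilated polygon is 250 − 6/2 + 1 = 248.

248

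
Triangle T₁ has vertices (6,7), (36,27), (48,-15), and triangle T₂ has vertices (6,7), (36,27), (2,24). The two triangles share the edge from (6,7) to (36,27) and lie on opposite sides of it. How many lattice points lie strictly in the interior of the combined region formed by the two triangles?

1041

The union is the simple quadrilateral with vertices (6,7), (48,-15), (36,27), (2,24) in order.
Using the shoelace formula, 2A = |(6·(-15) − 48·7) + (48·27 − 36·(-15)) + (36·24 − 2·27) + (2·7 − 6·24)| = 2090, so the area is 1045.
The number of boundary lattice points is Σ gcd(|Δx|,|Δy|) = gcd(42,22) + gcd(12,42) + gcd(34,3) + gcd(4,17) = 2+6+1+1 = 10.
By Pick's theorem I = A − B/2 + 1 = 1045 − 10/2 + 1 = 1041.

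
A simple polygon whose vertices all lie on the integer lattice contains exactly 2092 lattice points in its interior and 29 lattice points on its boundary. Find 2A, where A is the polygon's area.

By Pick's theorem, A = I + B/2 − 1 = 2092 + 29/2 − 1 = 4211/2.
Hence 2A = 4211.

4211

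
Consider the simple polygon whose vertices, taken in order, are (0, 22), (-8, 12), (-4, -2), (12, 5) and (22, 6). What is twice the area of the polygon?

690

By the shoelace formula, twice the signed area is |[0·12 − (-8)·22] + [(-8)·(-2) − (-4)·12] + [(-4)·5 − 12·(-2)] + [12·6 − 22·5] + [22·22 − 0·6]| = 690, so the area is 345.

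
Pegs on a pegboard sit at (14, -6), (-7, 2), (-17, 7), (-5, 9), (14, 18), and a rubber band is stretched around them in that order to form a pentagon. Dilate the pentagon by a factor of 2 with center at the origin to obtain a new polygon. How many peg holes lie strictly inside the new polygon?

By the shoelace formula, twice the signed area is |[14·2 − (-7)·(-6)] + [(-7)·7 − (-17)·2] + [(-17)·9 − (-5)·7] + [(-5)·18 − 14·9] + [14·(-6) − 14·18]| = 699, so the area is 349.5.
Summing gcd(|Δx|,|Δy|) over the edges gives the boundary count: gcd(21,8) + gcd(10,5) + gcd(12,2) + gcd(19,9) + gcd(0,24) = 1+5+2+1+24 = 33.
Scaling by 2 multiplies the area by 2² = 4 (so the new area is 1398) and multiplies the boundary lattice-point count by 2, giving 66.
By Pick's theorem, the interior count of the dilated polygon is 1398 − 66/2 + 1 = 1366.

1366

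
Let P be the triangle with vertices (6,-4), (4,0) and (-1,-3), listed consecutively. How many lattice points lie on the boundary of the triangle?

The number of boundary lattice points is Σ gcd(|Δx|,|Δy|) = gcd(2,4) + gcd(5,3) + gcd(7,1) = 2+1+1 = 4.

4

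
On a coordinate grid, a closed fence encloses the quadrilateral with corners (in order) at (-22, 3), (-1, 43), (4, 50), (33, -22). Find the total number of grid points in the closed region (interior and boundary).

1649

The shoelace formula gives twice the area as |((-22)·43 − (-1)·3) + ((-1)·50 − 4·43) + (4·(-22) − 33·50) + (33·3 − (-22)·(-22))| = 3288, so the area is 1644.
Along each edge there are gcd(|Δx|,|Δy|)+1 lattice points, so counting each shared vertex once the boundary has gcd(21,40) + gcd(5,7) + gcd(29,72) + gcd(55,25) = 1+1+1+5 = 8.
Pick's theorem gives I = A − B/2 + 1 = 1644 − 8/2 + 1 = 1641, so the closed region contains I + B = 1641 + 8 = 1649 lattice points.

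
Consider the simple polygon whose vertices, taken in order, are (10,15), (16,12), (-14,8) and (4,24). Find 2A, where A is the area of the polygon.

By the shoelace formula, twice the signed area is |[10·12 − 16·15] + [16·8 − (-14)·12] + [(-14)·24 − 4·8] + [4·15 − 10·24]| = 372, so the area is 186.

372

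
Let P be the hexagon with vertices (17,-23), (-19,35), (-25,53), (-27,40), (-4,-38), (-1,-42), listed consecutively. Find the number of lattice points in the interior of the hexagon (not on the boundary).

1250

By the shoelace formula, twice the signed area is |[17·35 − (-19)·(-23)] + [(-19)·53 − (-25)·35] + [(-25)·40 − (-27)·53] + [(-27)·(-38) − (-4)·40] + [(-4)·(-42) − (-1)·(-38)] + [(-1)·(-23) − 17·(-42)]| = 2510, so the area is 1255.
Along each edge there are gcd(|Δx|,|Δy|)+1 lattice points, so counting each shared vertex once the boundary has gcd(36,58) + gcd(6,18) + gcd(2,13) + gcd(23,78) + gcd(3,4) + gcd(18,19) = 2+6+1+1+1+1 = 12.
By Pick's theorem A = I + B/2 − 1, so I = 1255 − 12/2 + 1 = 1250.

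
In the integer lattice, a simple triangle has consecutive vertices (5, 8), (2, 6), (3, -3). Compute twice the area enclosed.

The shoelace formula gives twice the area as |[5·6 − 2·8] + [2·(-3) − 3·6] + [3·8 − 5·(-3)]| = 29, so the area is 29/2.

29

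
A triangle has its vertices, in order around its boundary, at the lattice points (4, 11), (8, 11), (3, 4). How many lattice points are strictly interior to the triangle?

By the shoelace formula, twice the signed area is |(4·11 − 8·11) + (8·4 − 3·11) + (3·11 − 4·4)| = 28, so the area is 14.
The number of boundary lattice points is Σ gcd(|Δx|,|Δy|) = gcd(4,0) + gcd(5,7) + gcd(1,7) = 4+1+1 = 6.
By Pick's theorem A = I + B/2 − 1, so I = 14 − 6/2 + 1 = 12.

12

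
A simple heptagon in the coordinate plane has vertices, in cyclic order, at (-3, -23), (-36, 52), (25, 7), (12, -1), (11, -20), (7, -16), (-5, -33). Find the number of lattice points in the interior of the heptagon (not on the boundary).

1597

The shoelace formula gives twice the area as |[(-3)·52 − (-36)·(-23)] + [(-36)·7 − 25·52] + [25·(-1) − 12·7] + [12·(-20) − 11·(-1)] + [11·(-16) − 7·(-20)] + [7·(-33) − (-5)·(-16)] + [(-5)·(-23) − (-3)·(-33)]| = 3205, so the area is 3205/2.
Along each edge there are gcd(|Δx|,|Δy|)+1 lattice points, so counting each shared vertex once the boundary has gcd(33,75) + gcd(61,45) + gcd(13,8) + gcd(1,19) + gcd(4,4) + gcd(12,17) + gcd(2,10) = 3+1+1+1+4+1+2 = 13.
Pick's theorem gives I = A − B/2 + 1 = 3205/2 − 13/2 + 1 = 1597.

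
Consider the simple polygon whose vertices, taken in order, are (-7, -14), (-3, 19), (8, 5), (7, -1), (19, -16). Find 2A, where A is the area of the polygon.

856

The shoelace formula gives twice the area as |[(-7)·19 − (-3)·(-14)] + [(-3)·5 − 8·19] + [8·(-1) − 7·5] + [7·(-16) − 19·(-1)] + [19·(-14) − (-7)·(-16)]| = 856, so the area is 428.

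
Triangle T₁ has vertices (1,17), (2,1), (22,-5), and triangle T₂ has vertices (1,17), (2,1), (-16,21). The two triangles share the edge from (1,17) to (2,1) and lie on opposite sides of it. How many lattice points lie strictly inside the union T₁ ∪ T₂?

The union is the simple quadrilateral with vertices (1,17), (22,-5), (2,1), (-16,21) in order.
Using the shoelace formula, 2A = |[1·(-5) − 22·17] + [22·1 − 2·(-5)] + [2·21 − (-16)·1] + [(-16)·17 − 1·21]| = 582, so the area is 291.
The number of boundary lattice points is Σ gcd(|Δx|,|Δy|) = gcd(21,22) + gcd(20,6) + gcd(18,20) + gcd(17,4) = 1+2+2+1 = 6.
By Pick's theorem I = A − B/2 + 1 = 291 − 6/2 + 1 = 289.

289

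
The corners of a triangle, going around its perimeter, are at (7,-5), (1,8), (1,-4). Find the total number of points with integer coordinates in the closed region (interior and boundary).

44

Using the shoelace formula, 2A = |[7·8 − 1·(-5)] + [1·(-4) − 1·8] + [1·(-5) − 7·(-4)]| = 72, so the area is 36.
Summing gcd(|Δx|,|Δy|) over the edges gives the boundary count: gcd(6,13) + gcd(0,12) + gcd(6,1) = 1+12+1 = 14.
Pick's theorem gives I = A − B/2 + 1 = 36 − 14/2 + 1 = 30, so the closed region contains I + B = 30 + 14 = 44 lattice points.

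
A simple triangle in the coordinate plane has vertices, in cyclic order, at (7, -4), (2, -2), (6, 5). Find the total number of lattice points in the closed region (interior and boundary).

24

By the shoelace formula, twice the signed area is |(7·(-2) − 2·(-4)) + (2·5 − 6·(-2)) + (6·(-4) − 7·5)| = 43, so the area is 21.5.
The number of boundary lattice points is Σ gcd(|Δx|,|Δy|) = gcd(5,2) + gcd(4,7) + gcd(1,9) = 1+1+1 = 3.
Pick's theorem gives I = A − B/2 + 1 = 21.5 − 3/2 + 1 = 21, so the closed region contains I + B = 21 + 3 = 24 lattice points.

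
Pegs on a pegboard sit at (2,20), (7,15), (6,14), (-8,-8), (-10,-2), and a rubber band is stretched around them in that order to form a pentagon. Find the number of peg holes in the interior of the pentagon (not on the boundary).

144

Using the shoelace formula, 2A = |[2·15 − 7·20] + [7·14 − 6·15] + [6·(-8) − (-8)·14] + [(-8)·(-2) − (-10)·(-8)] + [(-10)·20 − 2·(-2)]| = 298, so the area is 149.
Summing gcd(|Δx|,|Δy|) over the edges gives the boundary count: gcd(5,5) + gcd(1,1) + gcd(14,22) + gcd(2,6) + gcd(12,22) = 5+1+2+2+2 = 12.
Pick's theorem gives I = A − B/2 + 1 = 149 − 12/2 + 1 = 144.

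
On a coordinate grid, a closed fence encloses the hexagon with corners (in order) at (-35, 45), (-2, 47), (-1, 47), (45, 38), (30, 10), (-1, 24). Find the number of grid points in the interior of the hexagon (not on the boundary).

The shoelace formula gives twice the area as |((-35)·47 − (-2)·45) + ((-2)·47 − (-1)·47) + ((-1)·38 − 45·47) + (45·10 − 30·38) + (30·24 − (-1)·10) + ((-1)·45 − (-35)·24)| = 2920, so the area is 1460.
The number of boundary lattice points is Σ gcd(|Δx|,|Δy|) = gcd(33,2) + gcd(1,0) + gcd(46,9) + gcd(15,28) + gcd(31,14) + gcd(34,21) = 1+1+1+1+1+1 = 6.
Pick's theorem gives I = A − B/2 + 1 = 1460 − 6/2 + 1 = 1458.

1458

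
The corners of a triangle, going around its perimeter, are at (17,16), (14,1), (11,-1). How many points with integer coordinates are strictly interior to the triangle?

18

By the shoelace formula, twice the signed area is |(17·1 − 14·16) + (14·(-1) − 11·1) + (11·16 − 17·(-1))| = 39, so the area is 39/2.
Along each edge there are gcd(|Δx|,|Δy|)+1 lattice points, so counting each shared vertex once the boundary has gcd(3,15) + gcd(3,2) + gcd(6,17) = 3+1+1 = 5.
By Pick's theorem A = I + B/2 − 1, so I = 39/2 − 5/2 + 1 = 18.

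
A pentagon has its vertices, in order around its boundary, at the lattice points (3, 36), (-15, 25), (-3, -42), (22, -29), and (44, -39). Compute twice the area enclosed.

4450

Using the shoelace formula, 2A = |[3·25 − (-15)·36] + [(-15)·(-42) − (-3)·25] + [(-3)·(-29) − 22·(-42)] + [22·(-39) − 44·(-29)] + [44·36 − 3·(-39)]| = 4450, so the area is 2225.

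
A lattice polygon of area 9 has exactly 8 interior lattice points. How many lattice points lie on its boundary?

4

Pick's theorem gives A = I + B/2 − 1, so B = 2(A − I + 1) = 2(9 − 8 + 1) = 4.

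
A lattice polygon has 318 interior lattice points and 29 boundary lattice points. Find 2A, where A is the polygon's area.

663

By Pick's theorem, A = I + B/2 − 1 = 318 + 29/2 − 1 = 663/2.
Hence 2A = 663.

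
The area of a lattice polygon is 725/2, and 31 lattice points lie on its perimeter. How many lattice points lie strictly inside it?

From Pick's theorem, I = A − B/2 + 1 = 725/2 − 31/2 + 1 = 348.

348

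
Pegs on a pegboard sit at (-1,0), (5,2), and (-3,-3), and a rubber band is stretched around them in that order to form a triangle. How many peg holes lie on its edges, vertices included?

4

The number of boundary lattice points is Σ gcd(|Δx|,|Δy|) = gcd(6,2) + gcd(8,5) + gcd(2,3) = 2+1+1 = 4.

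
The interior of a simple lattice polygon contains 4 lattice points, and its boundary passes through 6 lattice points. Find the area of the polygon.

6

By Pick's theorem, A = I + B/2 − 1 = 4 + 6/2 − 1 = 6.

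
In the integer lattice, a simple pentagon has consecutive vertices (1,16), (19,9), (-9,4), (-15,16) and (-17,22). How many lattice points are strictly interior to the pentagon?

280

By the shoelace formula, twice the signed area is |(1·9 − 19·16) + (19·4 − (-9)·9) + ((-9)·16 − (-15)·4) + ((-15)·22 − (-17)·16) + ((-17)·16 − 1·22)| = 574, so the area is 287.
Along each edge there are gcd(|Δx|,|Δy|)+1 lattice points, so counting each shared vertex once the boundary has gcd(18,7) + gcd(28,5) + gcd(6,12) + gcd(2,6) + gcd(18,6) = 1+1+6+2+6 = 16.
Pick's theorem gives I = A − B/2 + 1 = 287 − 16/2 + 1 = 280.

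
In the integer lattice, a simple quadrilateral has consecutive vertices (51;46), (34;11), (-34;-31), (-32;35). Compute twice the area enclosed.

7122

The shoelace formula gives twice the area as |(51·11 − 34·46) + (34·(-31) − (-34)·11) + ((-34)·35 − (-32)·(-31)) + ((-32)·46 − 51·35)| = 7122, so the area is 3561.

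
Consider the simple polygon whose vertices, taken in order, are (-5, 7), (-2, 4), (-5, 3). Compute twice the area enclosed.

12

Using the shoelace formula, 2A = |[(-5)·4 − (-2)·7] + [(-2)·3 − (-5)·4] + [(-5)·7 − (-5)·3]| = 12, so the area is 6.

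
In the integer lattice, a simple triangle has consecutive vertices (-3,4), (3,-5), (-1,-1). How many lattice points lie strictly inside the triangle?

The shoelace formula gives twice the area as |[(-3)·(-5) − 3·4] + [3·(-1) − (-1)·(-5)] + [(-1)·4 − (-3)·(-1)]| = 12, so the area is 6.
Summing gcd(|Δx|,|Δy|) over the edges gives the boundary count: gcd(6,9) + gcd(4,4) + gcd(2,5) = 3+4+1 = 8.
By Pick's theorem A = I + B/2 − 1, so I = 6 − 8/2 + 1 = 3.

3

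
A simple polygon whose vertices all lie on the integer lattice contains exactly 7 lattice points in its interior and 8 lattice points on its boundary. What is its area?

10

Pick's theorem states A = I + B/2 − 1, so A = 7 + 8/2 − 1 = 10.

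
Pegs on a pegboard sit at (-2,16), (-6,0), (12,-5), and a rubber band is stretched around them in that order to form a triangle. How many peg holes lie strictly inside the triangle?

By the shoelace formula, twice the signed area is |((-2)·0 − (-6)·16) + ((-6)·(-5) − 12·0) + (12·16 − (-2)·(-5))| = 308, so the area is 154.
Along each edge there are gcd(|Δx|,|Δy|)+1 lattice points, so counting each shared vertex once the boundary has gcd(4,16) + gcd(18,5) + gcd(14,21) = 4+1+7 = 12.
By Pick's theorem A = I + B/2 − 1, so I = 154 − 12/2 + 1 = 149.

149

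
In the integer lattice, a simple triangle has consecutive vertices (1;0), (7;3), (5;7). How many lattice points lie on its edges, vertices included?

Summing gcd(|Δx|,|Δy|) over the edges gives the boundary count: gcd(6,3) + gcd(2,4) + gcd(4,7) = 3+2+1 = 6.

6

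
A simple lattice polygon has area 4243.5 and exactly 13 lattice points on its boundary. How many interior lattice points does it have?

Pick's theorem A = I + B/2 − 1 rearranges to I = A − B/2 + 1 = 4243.5 − 13/2 + 1 = 4238.

4238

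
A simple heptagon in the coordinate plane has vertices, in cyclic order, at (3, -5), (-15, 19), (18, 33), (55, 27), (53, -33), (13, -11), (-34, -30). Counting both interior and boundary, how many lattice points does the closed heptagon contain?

The shoelace formula gives twice the area as |(3·19 − (-15)·(-5)) + ((-15)·33 − 18·19) + (18·27 − 55·33) + (55·(-33) − 53·27) + (53·(-11) − 13·(-33)) + (13·(-30) − (-34)·(-11)) + ((-34)·(-5) − 3·(-30))| = 6088, so the area is 3044.
The number of boundary lattice points is Σ gcd(|Δx|,|Δy|) = gcd(18,24) + gcd(33,14) + gcd(37,6) + gcd(2,60) + gcd(40,22) + gcd(47,19) + gcd(37,25) = 6+1+1+2+2+1+1 = 14.
Pick's theorem gives I = A − B/2 + 1 = 3044 − 14/2 + 1 = 3038, so the closed region contains I + B = 3038 + 14 = 3052 lattice points.

3052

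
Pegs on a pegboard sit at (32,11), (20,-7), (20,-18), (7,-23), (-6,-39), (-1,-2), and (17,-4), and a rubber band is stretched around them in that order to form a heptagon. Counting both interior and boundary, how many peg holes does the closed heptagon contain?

561

By the shoelace formula, twice the signed area is |[32·(-7) − 20·11] + [20·(-18) − 20·(-7)] + [20·(-23) − 7·(-18)] + [7·(-39) − (-6)·(-23)] + [(-6)·(-2) − (-1)·(-39)] + [(-1)·(-4) − 17·(-2)] + [17·11 − 32·(-4)]| = 1083, so the area is 541.5.
Along each edge there are gcd(|Δx|,|Δy|)+1 lattice points, so counting each shared vertex once the boundary has gcd(12,18) + gcd(0,11) + gcd(13,5) + gcd(13,16) + gcd(5,37) + gcd(18,2) + gcd(15,15) = 6+11+1+1+1+2+15 = 37.
Pick's theorem gives I = A − B/2 + 1 = 541.5 − 37/2 + 1 = 524, so the closed region contains I + B = 524 + 37 = 561 lattice points.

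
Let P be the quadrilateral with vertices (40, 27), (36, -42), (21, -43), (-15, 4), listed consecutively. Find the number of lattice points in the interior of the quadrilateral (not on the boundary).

By the shoelace formula, twice the signed area is |(40·(-42) − 36·27) + (36·(-43) − 21·(-42)) + (21·4 − (-15)·(-43)) + ((-15)·27 − 40·4)| = 4444, so the area is 2222.
The number of boundary lattice points is Σ gcd(|Δx|,|Δy|) = gcd(4,69) + gcd(15,1) + gcd(36,47) + gcd(55,23) = 1+1+1+1 = 4.
Pick's theorem gives I = A − B/2 + 1 = 2222 − 4/2 + 1 = 2221.

2221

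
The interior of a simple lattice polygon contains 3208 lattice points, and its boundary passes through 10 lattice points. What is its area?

By Pick's theorem, A = I + B/2 − 1 = 3208 + 10/2 − 1 = 3212.

3212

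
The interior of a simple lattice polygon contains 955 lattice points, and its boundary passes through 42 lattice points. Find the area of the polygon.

By Pick's theorem, A = I + B/2 − 1 = 955 + 42/2 − 1 = 975.

975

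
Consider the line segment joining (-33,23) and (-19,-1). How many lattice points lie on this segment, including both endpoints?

3

The number of lattice points on a segment between lattice points is gcd(|Δx|,|Δy|) + 1 = gcd(14,24) + 1 = 2 + 1 = 3.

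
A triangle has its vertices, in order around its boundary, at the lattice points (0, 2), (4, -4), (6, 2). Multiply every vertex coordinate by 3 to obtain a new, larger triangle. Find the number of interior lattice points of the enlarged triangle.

The shoelace formula gives twice the area as |[0·(-4) − 4·2] + [4·2 − 6·(-4)] + [6·2 − 0·2]| = 36, so the area is 18.
Summing gcd(|Δx|,|Δy|) over the edges gives the boundary count: gcd(4,6) + gcd(2,6) + gcd(6,0) = 2+2+6 = 10.
Scaling by 3 multiplies the area by 3² = 9 (so the new area is 162) and multiplies the boundary lattice-point count by 3, giving 30.
By Pick's theorem, the interior count of the dilated polygon is 162 − 30/2 + 1 = 148.

148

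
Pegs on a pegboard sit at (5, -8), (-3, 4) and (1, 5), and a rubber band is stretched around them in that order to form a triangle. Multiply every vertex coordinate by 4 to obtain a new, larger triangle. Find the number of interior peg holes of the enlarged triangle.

437

The shoelace formula gives twice the area as |[5·4 − (-3)·(-8)] + [(-3)·5 − 1·4] + [1·(-8) − 5·5]| = 56, so the area is 28.
The number of boundary lattice points is Σ gcd(|Δx|,|Δy|) = gcd(8,12) + gcd(4,1) + gcd(4,13) = 4+1+1 = 6.
Scaling by 4 multiplies the area by 4² = 16 (so the new area is 448) and multiplies the boundary lattice-point count by 4, giving 24.
By Pick's theorem, the interior count of the dilated polygon is 448 − 24/2 + 1 = 437.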